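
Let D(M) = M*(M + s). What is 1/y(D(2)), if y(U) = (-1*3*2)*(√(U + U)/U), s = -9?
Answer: -I*√7/6 ≈ -0.44096*I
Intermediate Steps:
D(M) = M*(-9 + M) (D(M) = M*(M - 9) = M*(-9 + M))
y(U) = -6*√2/√U (y(U) = (-3*2)*(√(2*U)/U) = -6*√2*√U/U = -6*√2/√U)
1/y(D(2)) = 1/(-6*√2/√(2*(-9 + 2))) = 1/(-6*√2/√(2*(-7))) = 1/(-6*√2/√(-14)) = 1/(-6*√2*(-I*√14/14)) = 1/(6*I*√7/7) = -I*√7/6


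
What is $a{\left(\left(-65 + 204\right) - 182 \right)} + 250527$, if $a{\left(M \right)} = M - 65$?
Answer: $250419$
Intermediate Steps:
$a{\left(M \right)} = -65 + M$ ($a{\left(M \right)} = M - 65 = -65 + M$)
$a{\left(\left(-65 + 204\right) - 182 \right)} + 250527 = \left(-65 + \left(\left(-65 + 204\right) - 182\right)\right) + 250527 = \left(-65 + \left(139 - 182\right)\right) + 250527 = \left(-65 - 43\right) + 250527 = -108 + 250527 = 250419$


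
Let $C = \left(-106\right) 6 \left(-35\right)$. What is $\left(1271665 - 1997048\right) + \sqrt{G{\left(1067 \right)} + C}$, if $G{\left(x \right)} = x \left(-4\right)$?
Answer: $-725383 + 2 \sqrt{4498} \approx -7.2525 \cdot 10^{5}$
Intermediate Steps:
$G{\left(x \right)} = - 4 x$
$C = 22260$ ($C = \left(-636\right) \left(-35\right) = 22260$)
$\left(1271665 - 1997048\right) + \sqrt{G{\left(1067 \right)} + C} = \left(1271665 - 1997048\right) + \sqrt{\left(-4\right) 1067 + 22260} = -725383 + \sqrt{-4268 + 22260} = -725383 + \sqrt{17992} = -725383 + 2 \sqrt{4498}$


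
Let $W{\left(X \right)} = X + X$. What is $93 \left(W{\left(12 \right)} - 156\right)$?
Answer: $-12276$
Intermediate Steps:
$W{\left(X \right)} = 2 X$
$93 \left(W{\left(12 \right)} - 156\right) = 93 \left(2 \cdot 12 - 156\right) = 93 \left(24 - 156\right) = 93 \left(-132\right) = -12276$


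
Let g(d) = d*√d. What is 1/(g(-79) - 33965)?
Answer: I/(-33965*I + 79*√79) ≈ -2.943e-5 + 6.084e-7*I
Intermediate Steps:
g(d) = d^(3/2)
1/(g(-79) - 33965) = 1/((-79)^(3/2) - 33965) = 1/(-79*I*√79 - 33965) = 1/(-33965 - 79*I*√79)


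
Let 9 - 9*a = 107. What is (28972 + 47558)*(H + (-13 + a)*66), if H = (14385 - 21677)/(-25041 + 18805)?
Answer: -187973011510/1559 ≈ -1.2057e+8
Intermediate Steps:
a = -98/9 (a = 1 - ⅑*107 = 1 - 107/9 = -98/9 ≈ -10.889)
H = 1823/1559 (H = -7292/(-6236) = -7292*(-1/6236) = 1823/1559 ≈ 1.1693)
(28972 + 47558)*(H + (-13 + a)*66) = (28972 + 47558)*(1823/1559 + (-13 - 98/9)*66) = 76530*(1823/1559 - 215/9*66) = 76530*(1823/1559 - 4730/3) = 76530*(-7368601/4677) = -187973011510/1559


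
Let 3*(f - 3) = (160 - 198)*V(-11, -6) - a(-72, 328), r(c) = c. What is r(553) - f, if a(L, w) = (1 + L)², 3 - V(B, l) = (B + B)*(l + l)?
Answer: -3227/3 ≈ -1075.7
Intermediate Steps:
V(B, l) = 3 - 4*B*l (V(B, l) = 3 - (B + B)*(l + l) = 3 - 2*B*2*l = 3 - 4*B*l)
f = 4886/3 (f = 3 + ((160 - 198)*(3 - 4*(-11)*(-6)) - (1 - 72)²)/3 = 3 + (-38*(3 - 264) - 1*(-71)²)/3 = 3 + (-38*(-261) - 1*5041)/3 = 3 + (9918 - 5041)/3 = 3 + (⅓)*4877 = 3 + 4877/3 = 4886/3 ≈ 1628.7)
r(553) - f = 553 - 1*4886/3 = 553 - 4886/3 = -3227/3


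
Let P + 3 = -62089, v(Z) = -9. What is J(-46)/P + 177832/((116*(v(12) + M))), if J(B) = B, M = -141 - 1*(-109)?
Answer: -1380215721/36913694 ≈ -37.390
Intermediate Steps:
M = -32 (M = -141 + 109 = -32)
P = -62092 (P = -3 - 62089 = -62092)
J(-46)/P + 177832/((116*(v(12) + M))) = -46/(-62092) + 177832/((116*(-9 - 32))) = -46*(-1/62092) + 177832/((116*(-41))) = 23/31046 + 177832/(-4756) = 23/31046 + 177832*(-1/4756) = 23/31046 - 44458/1189 = -1380215721/36913694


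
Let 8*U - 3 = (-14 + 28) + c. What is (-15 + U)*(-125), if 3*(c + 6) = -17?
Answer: 5375/3 ≈ 1791.7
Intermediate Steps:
c = -35/3 (c = -6 + (⅓)*(-17) = -6 - 17/3 = -35/3 ≈ -11.667)
U = ⅔ (U = 3/8 + ((-14 + 28) - 35/3)/8 = 3/8 + (14 - 35/3)/8 = 3/8 + (⅛)*(7/3) = 3/8 + 7/24 = ⅔ ≈ 0.66667)
(-15 + U)*(-125) = (-15 + ⅔)*(-125) = -43/3*(-125) = 5375/3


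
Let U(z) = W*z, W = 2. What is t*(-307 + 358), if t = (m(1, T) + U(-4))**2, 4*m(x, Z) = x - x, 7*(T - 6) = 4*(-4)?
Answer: 3264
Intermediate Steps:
T = 26/7 (T = 6 + (4*(-4))/7 = 6 + (1/7)*(-16) = 6 - 16/7 = 26/7 ≈ 3.7143)
U(z) = 2*z
m(x, Z) = 0 (m(x, Z) = (x - x)/4 = (1/4)*0 = 0)
t = 64 (t = (0 + 2*(-4))**2 = (0 - 8)**2 = (-8)**2 = 64)
t*(-307 + 358) = 64*(-307 + 358) = 64*51 = 3264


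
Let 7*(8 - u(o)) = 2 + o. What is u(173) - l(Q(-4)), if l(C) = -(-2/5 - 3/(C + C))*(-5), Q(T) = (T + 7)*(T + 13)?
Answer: -265/18 ≈ -14.722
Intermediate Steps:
Q(T) = (7 + T)*(13 + T)
l(C) = -2 - 15/(2*C) (l(C) = -(-2*1/5 - 3*1/(2*C))*(-5) = -(-2/5 - 3/(2*C))*(-5) = (2/5 + 3/(2*C))*(-5) = -2 - 15/(2*C))
u(o) = 54/7 - o/7 (u(o) = 8 - (2 + o)/7 = 8 + (-2/7 - o/7) = 54/7 - o/7)
u(173) - l(Q(-4)) = (54/7 - 1/7*173) - (-2 - 15/(2*(91 + (-4)**2 + 20*(-4)))) = (54/7 - 173/7) - (-2 - 15/(2*(91 + 16 - 80))) = -17 - (-2 - 15/2/27) = -17 - (-2 - 15/2*1/27) = -17 - (-2 - 5/18) = -17 - 1*(-41/18) = -17 + 41/18 = -265/18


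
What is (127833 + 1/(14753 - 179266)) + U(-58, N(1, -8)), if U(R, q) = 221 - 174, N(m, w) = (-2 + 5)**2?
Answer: 21037922439/164513 ≈ 1.2788e+5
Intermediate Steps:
N(m, w) = 9 (N(m, w) = 3**2 = 9)
U(R, q) = 47
(127833 + 1/(14753 - 179266)) + U(-58, N(1, -8)) = (127833 + 1/(14753 - 179266)) + 47 = (127833 + 1/(-164513)) + 47 = (127833 - 1/164513) + 47 = 21030190328/164513 + 47 = 21037922439/164513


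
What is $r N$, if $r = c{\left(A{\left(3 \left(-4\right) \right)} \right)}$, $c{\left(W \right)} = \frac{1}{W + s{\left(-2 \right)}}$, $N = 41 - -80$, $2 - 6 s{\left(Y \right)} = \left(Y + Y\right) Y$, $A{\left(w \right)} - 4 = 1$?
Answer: $\frac{121}{4} \approx 30.25$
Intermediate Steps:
$A{\left(w \right)} = 5$ ($A{\left(w \right)} = 4 + 1 = 5$)
$s{\left(Y \right)} = \frac{1}{3} - \frac{Y^{2}}{3}$ ($s{\left(Y \right)} = \frac{1}{3} - \frac{\left(Y + Y\right) Y}{6} = \frac{1}{3} - \frac{2 Y Y}{6} = \frac{1}{3} - \frac{2 Y^{2}}{6} = \frac{1}{3} - \frac{Y^{2}}{3}$)
$N = 121$ ($N = 41 + 80 = 121$)
$c{\left(W \right)} = \frac{1}{-1 + W}$ ($c{\left(W \right)} = \frac{1}{W + \left(\frac{1}{3} - \frac{\left(-2\right)^{2}}{3}\right)} = \frac{1}{W + \left(\frac{1}{3} - \frac{4}{3}\right)} = \frac{1}{W - 1} = \frac{1}{-1 + W}$)
$r = \frac{1}{4}$ ($r = \frac{1}{-1 + 5} = \frac{1}{4} \approx 0.25$)
$r N = \frac{1}{4} \cdot 121 = \frac{121}{4}$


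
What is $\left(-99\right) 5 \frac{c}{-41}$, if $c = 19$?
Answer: $\frac{9405}{41} \approx 229.39$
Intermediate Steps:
$\left(-99\right) 5 \frac{c}{-41} = \left(-99\right) 5 \frac{19}{-41} = - 495 \cdot 19 \left(- \frac{1}{41}\right) = \left(-495\right) \left(- \frac{19}{41}\right) = \frac{9405}{41}$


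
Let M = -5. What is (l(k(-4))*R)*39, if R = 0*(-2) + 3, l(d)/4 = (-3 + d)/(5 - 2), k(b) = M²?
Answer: 3432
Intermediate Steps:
k(b) = 25 (k(b) = (-5)² = 25)
l(d) = -4 + 4*d/3 (l(d) = 4*((-3 + d)/(5 - 2)) = 4*((-3 + d)/3) = 4*((-3 + d)*(⅓)) = 4*(-1 + d/3) = -4 + 4*d/3)
R = 3 (R = 0 + 3 = 3)
(l(k(-4))*R)*39 = ((-4 + (4/3)*25)*3)*39 = ((-4 + 100/3)*3)*39 = ((88/3)*3)*39 = 88*39 = 3432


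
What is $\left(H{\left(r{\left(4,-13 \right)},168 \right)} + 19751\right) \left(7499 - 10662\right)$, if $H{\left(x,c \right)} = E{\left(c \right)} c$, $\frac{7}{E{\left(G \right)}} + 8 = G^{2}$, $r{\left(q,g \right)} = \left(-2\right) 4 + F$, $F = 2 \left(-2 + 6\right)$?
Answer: $- \frac{220340665612}{3527} \approx -6.2473 \cdot 10^{7}$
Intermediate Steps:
$F = 8$ ($F = 2 \cdot 4 = 8$)
$r{\left(q,g \right)} = 0$ ($r{\left(q,g \right)} = \left(-2\right) 4 + 8 = -8 + 8 = 0$)
$E{\left(G \right)} = \frac{7}{-8 + G^{2}}$
$H{\left(x,c \right)} = \frac{7 c}{-8 + c^{2}}$ ($H{\left(x,c \right)} = \frac{7}{-8 + c^{2}} c = \frac{7 c}{-8 + c^{2}}$)
$\left(H{\left(r{\left(4,-13 \right)},168 \right)} + 19751\right) \left(7499 - 10662\right) = \left(7 \cdot 168 \frac{1}{-8 + 168^{2}} + 19751\right) \left(7499 - 10662\right) = \left(7 \cdot 168 \frac{1}{-8 + 28224} + 19751\right) \left(-3163\right) = \left(7 \cdot 168 \cdot \frac{1}{28216} + 19751\right) \left(-3163\right) = \left(\frac{147}{3527} + 19751\right) \left(-3163\right) = \frac{69661924}{3527} \left(-3163\right) = - \frac{220340665612}{3527}$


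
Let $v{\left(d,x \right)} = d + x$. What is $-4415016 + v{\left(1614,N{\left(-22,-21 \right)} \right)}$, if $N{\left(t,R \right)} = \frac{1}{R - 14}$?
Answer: $- \frac{154469071}{35} \approx -4.4134 \cdot 10^{6}$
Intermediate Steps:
$N{\left(t,R \right)} = \frac{1}{-14 + R}$ ($N{\left(t,R \right)} = \frac{1}{R - 14} = \frac{1}{-14 + R}$)
$-4415016 + v{\left(1614,N{\left(-22,-21 \right)} \right)} = -4415016 + \left(1614 + \frac{1}{-14 - 21}\right) = -4415016 + \left(1614 + \frac{1}{-35}\right) = -4415016 + \left(1614 - \frac{1}{35}\right) = -4415016 + \frac{56489}{35} = - \frac{154469071}{35}$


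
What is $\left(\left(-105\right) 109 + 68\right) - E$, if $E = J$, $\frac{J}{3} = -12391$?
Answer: $25796$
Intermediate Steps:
$J = -37173$ ($J = 3 \left(-12391\right) = -37173$)
$E = -37173$
$\left(\left(-105\right) 109 + 68\right) - E = \left(\left(-105\right) 109 + 68\right) - -37173 = \left(-11445 + 68\right) + 37173 = -11377 + 37173 = 25796$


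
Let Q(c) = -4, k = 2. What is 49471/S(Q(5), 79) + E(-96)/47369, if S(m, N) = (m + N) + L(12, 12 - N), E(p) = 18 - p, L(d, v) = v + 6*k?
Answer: 2343394079/947380 ≈ 2473.6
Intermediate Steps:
L(d, v) = 12 + v (L(d, v) = v + 6*2 = v + 12 = 12 + v)
S(m, N) = 24 + m (S(m, N) = (m + N) + (12 + (12 - N)) = (N + m) + (24 - N) = 24 + m)
49471/S(Q(5), 79) + E(-96)/47369 = 49471/(24 - 4) + (18 - 1*(-96))/47369 = 49471/20 + (18 + 96)*(1/47369) = 49471*(1/20) + 114*(1/47369) = 49471/20 + 114/47369 = 2343394079/947380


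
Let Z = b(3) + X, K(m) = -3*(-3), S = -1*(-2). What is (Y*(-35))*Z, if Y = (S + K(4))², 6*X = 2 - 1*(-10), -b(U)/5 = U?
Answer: 55055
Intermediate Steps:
S = 2
b(U) = -5*U
X = 2 (X = (2 - 1*(-10))/6 = (2 + 10)/6 = (⅙)*12 = 2)
K(m) = 9
Z = -13 (Z = -5*3 + 2 = -15 + 2 = -13)
Y = 121 (Y = (2 + 9)² = 11² = 121)
(Y*(-35))*Z = (121*(-35))*(-13) = -4235*(-13) = 55055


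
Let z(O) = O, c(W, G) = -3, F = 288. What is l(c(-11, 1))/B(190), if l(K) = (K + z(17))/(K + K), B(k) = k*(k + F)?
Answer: -7/272460 ≈ -2.5692e-5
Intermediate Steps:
B(k) = k*(288 + k) (B(k) = k*(k + 288) = k*(288 + k))
l(K) = (17 + K)/(2*K) (l(K) = (K + 17)/(K + K) = (17 + K)/((2*K)) = (17 + K)*(1/(2*K)) = (17 + K)/(2*K))
l(c(-11, 1))/B(190) = ((½)*(17 - 3)/(-3))/((190*(288 + 190))) = ((½)*(-⅓)*14)/((190*478)) = -7/3/90820 = -7/3*1/90820 = -7/272460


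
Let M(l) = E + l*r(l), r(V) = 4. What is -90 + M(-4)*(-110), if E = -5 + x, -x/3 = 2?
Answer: 2880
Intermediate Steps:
x = -6 (x = -3*2 = -6)
E = -11 (E = -5 - 6 = -11)
M(l) = -11 + 4*l (M(l) = -11 + l*4 = -11 + 4*l)
-90 + M(-4)*(-110) = -90 + (-11 + 4*(-4))*(-110) = -90 + (-11 - 16)*(-110) = -90 - 27*(-110) = -90 + 2970 = 2880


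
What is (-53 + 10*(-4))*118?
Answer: -10974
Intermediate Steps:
(-53 + 10*(-4))*118 = (-53 - 40)*118 = -93*118 = -10974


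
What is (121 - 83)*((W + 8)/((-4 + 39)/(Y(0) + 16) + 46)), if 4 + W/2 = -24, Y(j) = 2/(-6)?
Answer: -85728/2267 ≈ -37.816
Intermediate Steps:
Y(j) = -1/3 (Y(j) = 2*(-1/6) = -1/3)
W = -56 (W = -8 + 2*(-24) = -8 - 48 = -56)
(121 - 83)*((W + 8)/((-4 + 39)/(Y(0) + 16) + 46)) = (121 - 83)*((-56 + 8)/((-4 + 39)/(-1/3 + 16) + 46)) = 38*(-48/(35/(47/3) + 46)) = 38*(-48/(35*(3/47) + 46)) = 38*(-48/(105/47 + 46)) = 38*(-48/2267/47) = 38*(-48*47/2267) = 38*(-2256/2267) = -85728/2267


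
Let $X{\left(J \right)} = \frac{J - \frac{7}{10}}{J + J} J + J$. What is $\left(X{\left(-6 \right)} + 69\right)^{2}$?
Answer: $\frac{1423249}{400} \approx 3558.1$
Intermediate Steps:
$X{\left(J \right)} = - \frac{7}{20} + \frac{3 J}{2}$ ($X{\left(J \right)} = \frac{J - \frac{7}{10}}{2 J} J + J = \left(J - \frac{7}{10}\right) \frac{1}{2 J} J + J = \left(- \frac{7}{10} + J\right) \frac{1}{2 J} J + J = \frac{- \frac{7}{10} + J}{2 J} J + J = \left(- \frac{7}{20} + \frac{J}{2}\right) + J = - \frac{7}{20} + \frac{3 J}{2}$)
$\left(X{\left(-6 \right)} + 69\right)^{2} = \left(\left(- \frac{7}{20} + \frac{3}{2} \left(-6\right)\right) + 69\right)^{2} = \left(\left(- \frac{7}{20} - 9\right) + 69\right)^{2} = \left(- \frac{187}{20} + 69\right)^{2} = \left(\frac{1193}{20}\right)^{2} = \frac{1423249}{400}$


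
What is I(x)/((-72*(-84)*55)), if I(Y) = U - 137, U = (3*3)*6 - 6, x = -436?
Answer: -89/332640 ≈ -0.00026756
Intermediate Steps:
U = 48 (U = 9*6 - 6 = 54 - 6 = 48)
I(Y) = -89 (I(Y) = 48 - 137 = -89)
I(x)/((-72*(-84)*55)) = -89/(-72*(-84)*55) = -89/(6048*55) = -89/332640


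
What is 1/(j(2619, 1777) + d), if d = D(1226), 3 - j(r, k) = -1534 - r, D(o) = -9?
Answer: 1/4147 ≈ 0.00024114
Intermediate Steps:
j(r, k) = 1537 + r (j(r, k) = 3 - (-1534 - r) = 3 + (1534 + r) = 1537 + r)
d = -9
1/(j(2619, 1777) + d) = 1/((1537 + 2619) - 9) = 1/(4156 - 9) = 1/4147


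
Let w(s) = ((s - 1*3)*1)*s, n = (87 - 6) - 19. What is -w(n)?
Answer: -3658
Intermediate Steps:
n = 62 (n = 81 - 19 = 62)
w(s) = s*(-3 + s) (w(s) = ((s - 3)*1)*s = ((-3 + s)*1)*s = (-3 + s)*s = s*(-3 + s))
-w(n) = -62*(-3 + 62) = -62*59 = -1*3658 = -3658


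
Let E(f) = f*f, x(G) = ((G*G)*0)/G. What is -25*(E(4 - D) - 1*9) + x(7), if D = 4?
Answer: 225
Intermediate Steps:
x(G) = 0 (x(G) = (G**2*0)/G = 0/G = 0)
E(f) = f**2
-25*(E(4 - D) - 1*9) + x(7) = -25*((4 - 1*4)**2 - 1*9) + 0 = -25*((4 - 4)**2 - 9) + 0 = -25*(0**2 - 9) + 0 = -25*(0 - 9) + 0 = -25*(-9) + 0 = 225 + 0 = 225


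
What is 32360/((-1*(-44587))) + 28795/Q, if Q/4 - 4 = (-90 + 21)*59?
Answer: -757450185/725341316 ≈ -1.0443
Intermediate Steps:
Q = -16268 (Q = 16 + 4*((-90 + 21)*59) = 16 + 4*(-69*59) = 16 + 4*(-4071) = 16 - 16284 = -16268)
32360/((-1*(-44587))) + 28795/Q = 32360/((-1*(-44587))) + 28795/(-16268) = 32360/44587 + 28795*(-1/16268) = 32360*(1/44587) - 28795/16268 = 32360/44587 - 28795/16268 = -757450185/725341316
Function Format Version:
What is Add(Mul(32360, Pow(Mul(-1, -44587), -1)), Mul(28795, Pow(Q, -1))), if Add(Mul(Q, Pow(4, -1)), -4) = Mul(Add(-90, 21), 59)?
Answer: Rational(-757450185, 725341316) ≈ -1.0443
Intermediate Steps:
Q = -16268 (Q = Add(16, Mul(4, Mul(Add(-90, 21), 59))) = Add(16, Mul(4, Mul(-69, 59))) = Add(16, Mul(4, -4071)) = Add(16, -16284) = -16268)
Add(Mul(32360, Pow(Mul(-1, -44587), -1)), Mul(28795, Pow(Q, -1))) = Add(Mul(32360, Pow(Mul(-1, -44587), -1)), Mul(28795, Pow(-16268, -1))) = Add(Mul(32360, Pow(44587, -1)), Mul(28795, Rational(-1, 16268))) = Add(Mul(32360, Rational(1, 44587)), Rational(-28795, 16268)) = Add(Rational(32360, 44587), Rational(-28795, 16268)) = Rational(-757450185, 725341316)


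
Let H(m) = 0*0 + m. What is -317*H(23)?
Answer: -7291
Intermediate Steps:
H(m) = m (H(m) = 0 + m = m)
-317*H(23) = -317*23 = -7291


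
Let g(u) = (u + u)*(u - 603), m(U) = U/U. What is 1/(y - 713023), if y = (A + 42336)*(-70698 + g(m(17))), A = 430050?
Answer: -1/33966211195 ≈ -2.9441e-11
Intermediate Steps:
m(U) = 1
g(u) = 2*u*(-603 + u) (g(u) = (2*u)*(-603 + u) = 2*u*(-603 + u))
y = -33965498172 (y = (430050 + 42336)*(-70698 + 2*1*(-603 + 1)) = 472386*(-70698 + 2*1*(-602)) = 472386*(-70698 - 1204) = 472386*(-71902) = -33965498172)
1/(y - 713023) = 1/(-33965498172 - 713023) = 1/(-33966211195) = -1/33966211195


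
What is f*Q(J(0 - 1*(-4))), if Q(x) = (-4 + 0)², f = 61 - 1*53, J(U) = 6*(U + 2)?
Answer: 128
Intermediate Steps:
J(U) = 12 + 6*U (J(U) = 6*(2 + U) = 12 + 6*U)
f = 8 (f = 61 - 53 = 8)
Q(x) = 16 (Q(x) = (-4)² = 16)
f*Q(J(0 - 1*(-4))) = 8*16 = 128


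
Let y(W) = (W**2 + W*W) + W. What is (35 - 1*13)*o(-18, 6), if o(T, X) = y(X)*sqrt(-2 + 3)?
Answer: 1716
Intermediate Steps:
y(W) = W + 2*W**2 (y(W) = (W**2 + W**2) + W = 2*W**2 + W = W + 2*W**2)
o(T, X) = X*(1 + 2*X) (o(T, X) = (X*(1 + 2*X))*sqrt(-2 + 3) = (X*(1 + 2*X))*sqrt(1) = (X*(1 + 2*X))*1 = X*(1 + 2*X))
(35 - 1*13)*o(-18, 6) = (35 - 1*13)*(6*(1 + 2*6)) = (35 - 13)*(6*(1 + 12)) = 22*(6*13) = 22*78 = 1716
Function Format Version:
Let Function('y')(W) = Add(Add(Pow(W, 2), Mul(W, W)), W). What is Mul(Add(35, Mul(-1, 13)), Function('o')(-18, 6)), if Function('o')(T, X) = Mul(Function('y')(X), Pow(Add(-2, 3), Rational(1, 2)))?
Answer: 1716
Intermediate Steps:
Function('y')(W) = Add(W, Mul(2, Pow(W, 2))) (Function('y')(W) = Add(Add(Pow(W, 2), Pow(W, 2)), W) = Add(Mul(2, Pow(W, 2)), W) = Add(W, Mul(2, Pow(W, 2))))
Function('o')(T, X) = Mul(X, Add(1, Mul(2, X))) (Function('o')(T, X) = Mul(Mul(X, Add(1, Mul(2, X))), Pow(Add(-2, 3), Rational(1, 2))) = Mul(Mul(X, Add(1, Mul(2, X))), Pow(1, Rational(1, 2))) = Mul(Mul(X, Add(1, Mul(2, X))), 1) = Mul(X, Add(1, Mul(2, X))))
Mul(Add(35, Mul(-1, 13)), Function('o')(-18, 6)) = Mul(Add(35, Mul(-1, 13)), Mul(6, Add(1, Mul(2, 6)))) = Mul(Add(35, -13), Mul(6, Add(1, 12))) = Mul(22, Mul(6, 13)) = Mul(22, 78) = 1716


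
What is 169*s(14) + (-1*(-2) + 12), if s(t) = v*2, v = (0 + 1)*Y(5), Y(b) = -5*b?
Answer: -8436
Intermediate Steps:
v = -25 (v = (0 + 1)*(-5*5) = 1*(-25) = -25)
s(t) = -50 (s(t) = -25*2 = -50)
169*s(14) + (-1*(-2) + 12) = 169*(-50) + (-1*(-2) + 12) = -8450 + (2 + 12) = -8450 + 14 = -8436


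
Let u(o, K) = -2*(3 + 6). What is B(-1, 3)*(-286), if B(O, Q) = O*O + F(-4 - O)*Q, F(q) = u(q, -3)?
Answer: 15158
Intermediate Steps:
u(o, K) = -18 (u(o, K) = -2*9 = -18)
F(q) = -18
B(O, Q) = O² - 18*Q (B(O, Q) = O*O - 18*Q = O² - 18*Q)
B(-1, 3)*(-286) = ((-1)² - 18*3)*(-286) = (1 - 54)*(-286) = -53*(-286) = 15158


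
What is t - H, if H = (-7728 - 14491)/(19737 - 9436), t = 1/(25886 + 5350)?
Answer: 694042985/321762036 ≈ 2.1570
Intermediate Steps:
t = 1/31236 ≈ 3.2014e-5
H = -22219/10301 ≈ -2.1570
t - H = 1/31236 - 1*(-22219/10301) = 1/31236 + 22219/10301 = 694042985/321762036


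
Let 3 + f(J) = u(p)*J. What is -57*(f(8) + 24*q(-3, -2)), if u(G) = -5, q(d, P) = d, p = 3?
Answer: 6555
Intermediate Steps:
f(J) = -3 - 5*J
-57*(f(8) + 24*q(-3, -2)) = -57*((-3 - 5*8) + 24*(-3)) = -57*((-3 - 40) - 72) = -57*(-43 - 72) = -57*(-115) = 6555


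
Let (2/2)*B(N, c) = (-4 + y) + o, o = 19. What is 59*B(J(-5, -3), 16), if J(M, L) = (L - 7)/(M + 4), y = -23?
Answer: -472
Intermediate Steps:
J(M, L) = (-7 + L)/(4 + M)
B(N, c) = -8 (B(N, c) = (-4 - 23) + 19 = -27 + 19 = -8)
59*B(J(-5, -3), 16) = 59*(-8) = -472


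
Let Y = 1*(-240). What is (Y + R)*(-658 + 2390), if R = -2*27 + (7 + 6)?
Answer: -486692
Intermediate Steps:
Y = -240
R = -41 (R = -54 + 13 = -41)
(Y + R)*(-658 + 2390) = (-240 - 41)*(-658 + 2390) = -281*1732 = -486692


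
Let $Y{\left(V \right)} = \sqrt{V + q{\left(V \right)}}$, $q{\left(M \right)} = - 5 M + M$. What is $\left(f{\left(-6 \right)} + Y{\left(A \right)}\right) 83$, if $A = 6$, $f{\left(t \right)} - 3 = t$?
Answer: $-249 + 249 i \sqrt{2} \approx -249.0 + 352.14 i$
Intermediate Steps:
$f{\left(t \right)} = 3 + t$
$q{\left(M \right)} = - 4 M$
$Y{\left(V \right)} = \sqrt{3} \sqrt{- V}$ ($Y{\left(V \right)} = \sqrt{V - 4 V} = \sqrt{- 3 V} = \sqrt{3} \sqrt{- V}$)
$\left(f{\left(-6 \right)} + Y{\left(A \right)}\right) 83 = \left(\left(3 - 6\right) + \sqrt{3} \sqrt{\left(-1\right) 6}\right) 83 = \left(-3 + \sqrt{3} \sqrt{-6}\right) 83 = \left(-3 + \sqrt{3} i \sqrt{6}\right) 83 = \left(-3 + 3 i \sqrt{2}\right) 83 = -249 + 249 i \sqrt{2}$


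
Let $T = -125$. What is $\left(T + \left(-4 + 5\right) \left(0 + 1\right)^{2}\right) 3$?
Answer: $-372$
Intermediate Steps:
$\left(T + \left(-4 + 5\right) \left(0 + 1\right)^{2}\right) 3 = \left(-125 + \left(-4 + 5\right) \left(0 + 1\right)^{2}\right) 3 = \left(-125 + 1 \cdot 1^{2}\right) 3 = \left(-125 + 1 \cdot 1\right) 3 = \left(-125 + 1\right) 3 = \left(-124\right) 3 = -372$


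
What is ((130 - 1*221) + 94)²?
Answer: 9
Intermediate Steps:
((130 - 1*221) + 94)² = ((130 - 221) + 94)² = (-91 + 94)² = 3² = 9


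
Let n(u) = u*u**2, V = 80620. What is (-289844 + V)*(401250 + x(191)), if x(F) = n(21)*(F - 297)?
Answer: 121436957184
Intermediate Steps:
n(u) = u**3
x(F) = -2750517 + 9261*F (x(F) = 21**3*(F - 297) = 9261*(-297 + F) = -2750517 + 9261*F)
(-289844 + V)*(401250 + x(191)) = (-289844 + 80620)*(401250 + (-2750517 + 9261*191)) = -209224*(401250 + (-2750517 + 1768851)) = -209224*(401250 - 981666) = -209224*(-580416) = 121436957184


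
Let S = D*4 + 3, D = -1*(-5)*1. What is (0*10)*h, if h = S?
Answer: 0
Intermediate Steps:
D = 5 (D = 5*1 = 5)
S = 23 (S = 5*4 + 3 = 20 + 3 = 23)
h = 23
(0*10)*h = (0*10)*23 = 0*23 = 0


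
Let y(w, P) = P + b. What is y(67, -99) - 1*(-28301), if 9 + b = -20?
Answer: 28173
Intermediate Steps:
b = -29 (b = -9 - 20 = -29)
y(w, P) = -29 + P (y(w, P) = P - 29 = -29 + P)
y(67, -99) - 1*(-28301) = (-29 - 99) - 1*(-28301) = -128 + 28301 = 28173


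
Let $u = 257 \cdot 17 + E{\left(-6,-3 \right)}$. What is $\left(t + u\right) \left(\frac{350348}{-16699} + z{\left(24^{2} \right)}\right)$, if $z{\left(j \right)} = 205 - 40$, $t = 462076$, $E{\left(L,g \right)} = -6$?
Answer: $\frac{1121779731293}{16699} \approx 6.7176 \cdot 10^{7}$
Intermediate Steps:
$u = 4363$ ($u = 257 \cdot 17 - 6 = 4369 - 6 = 4363$)
$z{\left(j \right)} = 165$ ($z{\left(j \right)} = 205 - 40 = 165$)
$\left(t + u\right) \left(\frac{350348}{-16699} + z{\left(24^{2} \right)}\right) = \left(462076 + 4363\right) \left(\frac{350348}{-16699} + 165\right) = 466439 \left(350348 \left(- \frac{1}{16699}\right) + 165\right) = 466439 \left(- \frac{350348}{16699} + 165\right) = 466439 \cdot \frac{2404987}{16699} = \frac{1121779731293}{16699}$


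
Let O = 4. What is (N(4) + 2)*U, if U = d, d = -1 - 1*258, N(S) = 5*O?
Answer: -5698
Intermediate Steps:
N(S) = 20 (N(S) = 5*4 = 20)
d = -259 (d = -1 - 258 = -259)
U = -259
(N(4) + 2)*U = (20 + 2)*(-259) = 22*(-259) = -5698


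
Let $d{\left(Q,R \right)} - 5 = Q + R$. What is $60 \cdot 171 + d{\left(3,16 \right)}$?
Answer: $10284$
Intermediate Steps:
$d{\left(Q,R \right)} = 5 + Q + R$ ($d{\left(Q,R \right)} = 5 + \left(Q + R\right) = 5 + Q + R$)
$60 \cdot 171 + d{\left(3,16 \right)} = 60 \cdot 171 + \left(5 + 3 + 16\right) = 10260 + 24 = 10284$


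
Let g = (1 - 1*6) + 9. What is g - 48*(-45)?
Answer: 2164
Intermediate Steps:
g = 4 (g = (1 - 6) + 9 = -5 + 9 = 4)
g - 48*(-45) = 4 - 48*(-45) = 4 + 2160 = 2164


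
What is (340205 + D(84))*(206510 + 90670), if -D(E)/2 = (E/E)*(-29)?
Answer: 101119358340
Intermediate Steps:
D(E) = 58 (D(E) = -2*E/E*(-29) = -2*(-29) = 58)
(340205 + D(84))*(206510 + 90670) = (340205 + 58)*(206510 + 90670) = 340263*297180 = 101119358340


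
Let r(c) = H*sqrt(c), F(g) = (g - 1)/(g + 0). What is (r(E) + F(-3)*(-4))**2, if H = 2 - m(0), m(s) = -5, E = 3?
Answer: 1579/9 - 224*sqrt(3)/3 ≈ 46.118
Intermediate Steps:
H = 7 (H = 2 - 1*(-5) = 2 + 5 = 7)
F(g) = (-1 + g)/g
r(c) = 7*sqrt(c)
(r(E) + F(-3)*(-4))**2 = (7*sqrt(3) + ((-1 - 3)/(-3))*(-4))**2 = (7*sqrt(3) - 1/3*(-4)*(-4))**2 = (7*sqrt(3) + (4/3)*(-4))**2 = (7*sqrt(3) - 16/3)**2 = (-16/3 + 7*sqrt(3))**2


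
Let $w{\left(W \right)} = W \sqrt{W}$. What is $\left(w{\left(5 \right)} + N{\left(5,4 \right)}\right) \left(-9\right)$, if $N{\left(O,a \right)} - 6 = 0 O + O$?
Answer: $-99 - 45 \sqrt{5} \approx -199.62$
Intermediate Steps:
$w{\left(W \right)} = W^{\frac{3}{2}}$
$N{\left(O,a \right)} = 6 + O$ ($N{\left(O,a \right)} = 6 + \left(0 O + O\right) = 6 + \left(0 + O\right) = 6 + O$)
$\left(w{\left(5 \right)} + N{\left(5,4 \right)}\right) \left(-9\right) = \left(5^{\frac{3}{2}} + \left(6 + 5\right)\right) \left(-9\right) = \left(5 \sqrt{5} + 11\right) \left(-9\right) = \left(11 + 5 \sqrt{5}\right) \left(-9\right) = -99 - 45 \sqrt{5}$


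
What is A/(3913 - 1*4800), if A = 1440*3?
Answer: -4320/887 ≈ -4.8703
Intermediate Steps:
A = 4320
A/(3913 - 1*4800) = 4320/(3913 - 1*4800) = 4320/(3913 - 4800) = 4320/(-887) = 4320*(-1/887) = -4320/887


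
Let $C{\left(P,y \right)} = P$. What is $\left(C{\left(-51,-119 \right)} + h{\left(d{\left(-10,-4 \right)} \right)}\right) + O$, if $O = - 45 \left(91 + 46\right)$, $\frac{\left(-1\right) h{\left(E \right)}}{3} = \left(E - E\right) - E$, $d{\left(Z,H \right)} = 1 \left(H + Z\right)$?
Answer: $-6258$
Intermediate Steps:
$d{\left(Z,H \right)} = H + Z$
$h{\left(E \right)} = 3 E$ ($h{\left(E \right)} = - 3 \left(\left(E - E\right) - E\right) = - 3 \left(0 - E\right) = - 3 \left(- E\right) = 3 E$)
$O = -6165$ ($O = \left(-45\right) 137 = -6165$)
$\left(C{\left(-51,-119 \right)} + h{\left(d{\left(-10,-4 \right)} \right)}\right) + O = \left(-51 + 3 \left(-4 - 10\right)\right) - 6165 = \left(-51 + 3 \left(-14\right)\right) - 6165 = \left(-51 - 42\right) - 6165 = -93 - 6165 = -6258$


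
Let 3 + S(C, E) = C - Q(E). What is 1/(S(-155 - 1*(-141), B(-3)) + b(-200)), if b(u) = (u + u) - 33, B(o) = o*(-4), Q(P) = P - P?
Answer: -1/450 ≈ -0.0022222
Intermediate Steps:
Q(P) = 0
B(o) = -4*o
S(C, E) = -3 + C (S(C, E) = -3 + (C - 1*0) = -3 + (C + 0) = -3 + C)
b(u) = -33 + 2*u (b(u) = 2*u - 33 = -33 + 2*u)
1/(S(-155 - 1*(-141), B(-3)) + b(-200)) = 1/((-3 + (-155 - 1*(-141))) + (-33 + 2*(-200))) = 1/((-3 + (-155 + 141)) + (-33 - 400)) = 1/((-3 - 14) - 433) = 1/(-17 - 433) = 1/(-450) = -1/450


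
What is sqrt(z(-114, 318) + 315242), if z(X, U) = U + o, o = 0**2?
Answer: 14*sqrt(1610) ≈ 561.75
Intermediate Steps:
o = 0
z(X, U) = U (z(X, U) = U + 0 = U)
sqrt(z(-114, 318) + 315242) = sqrt(318 + 315242) = sqrt(315560) = 14*sqrt(1610)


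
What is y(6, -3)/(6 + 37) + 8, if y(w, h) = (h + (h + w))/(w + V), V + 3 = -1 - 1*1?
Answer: 8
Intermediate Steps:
V = -5 (V = -3 + (-1 - 1*1) = -3 + (-1 - 1) = -3 - 2 = -5)
y(w, h) = (w + 2*h)/(-5 + w) (y(w, h) = (h + (h + w))/(w - 5) = (w + 2*h)/(-5 + w))
y(6, -3)/(6 + 37) + 8 = ((6 + 2*(-3))/(-5 + 6))/(6 + 37) + 8 = ((6 - 6)/1)/43 + 8 = (1*0)*(1/43) + 8 = 0*(1/43) + 8 = 0 + 8 = 8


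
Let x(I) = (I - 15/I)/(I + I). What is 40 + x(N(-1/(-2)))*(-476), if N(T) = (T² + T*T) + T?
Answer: 3372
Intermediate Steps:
N(T) = T + 2*T² (N(T) = (T² + T²) + T = 2*T² + T = T + 2*T²)
x(I) = (I - 15/I)/(2*I) (x(I) = (I - 15/I)/((2*I)) = (I - 15/I)*(1/(2*I)) = (I - 15/I)/(2*I))
40 + x(N(-1/(-2)))*(-476) = 40 + ((-15 + ((-1/(-2))*(1 + 2*(-1/(-2))))²)/(2*((-1/(-2))*(1 + 2*(-1/(-2))))²))*(-476) = 40 + ((-15 + ((-1*(-½))*(1 + 2*(-1*(-½))))²)/(2*((-1*(-½))*(1 + 2*(-1*(-½))))²))*(-476) = 40 + ((-15 + ((1 + 2*(½))/2)²)/(2*((1 + 2*(½))/2)²))*(-476) = 40 + ((-15 + ((1 + 1)/2)²)/(2*((1 + 1)/2)²))*(-476) = 40 + ((-15 + ((½)*2)²)/(2*((½)*2)²))*(-476) = 40 + ((½)*(-15 + 1²)/1²)*(-476) = 40 + ((½)*1*(-15 + 1))*(-476) = 40 + ((½)*1*(-14))*(-476) = 40 - 7*(-476) = 40 + 3332 = 3372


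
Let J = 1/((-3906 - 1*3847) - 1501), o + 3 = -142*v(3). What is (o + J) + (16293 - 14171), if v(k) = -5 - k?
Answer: 30121769/9254 ≈ 3255.0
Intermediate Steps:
o = 1133 (o = -3 - 142*(-5 - 1*3) = -3 - 142*(-5 - 3) = -3 - 142*(-8) = -3 + 1136 = 1133)
J = -1/9254 (J = 1/((-3906 - 3847) - 1501) = 1/(-7753 - 1501) = 1/(-9254) = -1/9254 ≈ -0.00010806)
(o + J) + (16293 - 14171) = (1133 - 1/9254) + (16293 - 14171) = 10484781/9254 + 2122 = 30121769/9254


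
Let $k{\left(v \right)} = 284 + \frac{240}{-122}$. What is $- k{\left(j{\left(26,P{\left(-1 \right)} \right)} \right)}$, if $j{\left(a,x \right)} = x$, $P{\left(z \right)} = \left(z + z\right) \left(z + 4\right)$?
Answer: $- \frac{17204}{61} \approx -282.03$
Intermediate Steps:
$P{\left(z \right)} = 2 z \left(4 + z\right)$
$k{\left(v \right)} = \frac{17204}{61}$ ($k{\left(v \right)} = 284 + 240 \left(- \frac{1}{122}\right) = 284 - \frac{120}{61} = \frac{17204}{61}$)
$- k{\left(j{\left(26,P{\left(-1 \right)} \right)} \right)} = \left(-1\right) \frac{17204}{61} = - \frac{17204}{61}$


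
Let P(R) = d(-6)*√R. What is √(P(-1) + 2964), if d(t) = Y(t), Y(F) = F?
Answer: √(2964 - 6*I) ≈ 54.443 - 0.0551*I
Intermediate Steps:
d(t) = t
P(R) = -6*√R
√(P(-1) + 2964) = √(-6*I + 2964) = √(2964 - 6*I)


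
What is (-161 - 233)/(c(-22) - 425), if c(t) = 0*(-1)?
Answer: 394/425 ≈ 0.92706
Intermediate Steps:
c(t) = 0
(-161 - 233)/(c(-22) - 425) = (-161 - 233)/(0 - 425) = -394/(-425) = -394*(-1/425) = 394/425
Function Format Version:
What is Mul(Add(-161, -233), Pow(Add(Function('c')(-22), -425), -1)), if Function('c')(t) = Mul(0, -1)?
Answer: Rational(394, 425) ≈ 0.92706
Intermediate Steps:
Function('c')(t) = 0
Mul(Add(-161, -233), Pow(Add(Function('c')(-22), -425), -1)) = Mul(Add(-161, -233), Pow(Add(0, -425), -1)) = Mul(-394, Pow(-425, -1)) = Mul(-394, Rational(-1, 425)) = Rational(394, 425)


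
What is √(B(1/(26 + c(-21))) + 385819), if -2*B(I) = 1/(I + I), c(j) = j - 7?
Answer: √1543278/2 ≈ 621.14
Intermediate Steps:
c(j) = -7 + j
B(I) = -1/(4*I) (B(I) = -1/(2*(I + I)) = -1/(2*I)/2 = -1/(4*I))
√(B(1/(26 + c(-21))) + 385819) = √(-1/(4*(1/(26 + (-7 - 21)))) + 385819) = √(-1/(4*(1/(26 - 28))) + 385819) = √(-1/(4*(1/(-2))) + 385819) = √(-1/(4*(-½)) + 385819) = √(-¼*(-2) + 385819) = √(½ + 385819) = √(771639/2) = √1543278/2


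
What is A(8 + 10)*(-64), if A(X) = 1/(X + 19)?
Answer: -64/37 ≈ -1.7297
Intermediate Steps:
A(X) = 1/(19 + X)
A(8 + 10)*(-64) = -64/(19 + (8 + 10)) = -64/(19 + 18) = -64/37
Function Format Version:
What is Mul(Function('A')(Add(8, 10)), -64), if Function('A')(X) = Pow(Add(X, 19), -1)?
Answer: Rational(-64, 37) ≈ -1.7297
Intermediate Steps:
Function('A')(X) = Pow(Add(19, X), -1)
Mul(Function('A')(Add(8, 10)), -64) = Mul(Pow(Add(19, Add(8, 10)), -1), -64) = Mul(Pow(Add(19, 18), -1), -64) = Mul(Pow(37, -1), -64) = Mul(Rational(1, 37), -64) = Rational(-64, 37)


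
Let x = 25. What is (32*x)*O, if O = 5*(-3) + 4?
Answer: -8800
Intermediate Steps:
O = -11 (O = -15 + 4 = -11)
(32*x)*O = (32*25)*(-11) = 800*(-11) = -8800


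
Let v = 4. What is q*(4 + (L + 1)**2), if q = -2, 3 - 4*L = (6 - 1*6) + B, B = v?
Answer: -73/8 ≈ -9.1250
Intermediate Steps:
B = 4
L = -1/4 (L = 3/4 - ((6 - 1*6) + 4)/4 = 3/4 - ((6 - 6) + 4)/4 = 3/4 - (0 + 4)/4 = 3/4 - 1/4*4 = 3/4 - 1 = -1/4 ≈ -0.25000)
q*(4 + (L + 1)**2) = -2*(4 + (-1/4 + 1)**2) = -2*(4 + (3/4)**2) = -2*(4 + 9/16) = -2*73/16 = -73/8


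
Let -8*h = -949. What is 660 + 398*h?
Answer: 191491/4 ≈ 47873.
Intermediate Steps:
h = 949/8 (h = -1/8*(-949) = 949/8 ≈ 118.63)
660 + 398*h = 660 + 398*(949/8) = 660 + 188851/4 = 191491/4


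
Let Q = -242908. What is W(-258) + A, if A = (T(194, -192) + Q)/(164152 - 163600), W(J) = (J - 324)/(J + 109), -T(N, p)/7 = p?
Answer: -8917943/20562 ≈ -433.71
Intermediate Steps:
T(N, p) = -7*p
W(J) = (-324 + J)/(109 + J)
A = -60391/138 (A = (-7*(-192) - 242908)/(164152 - 163600) = (1344 - 242908)/552 = -241564*1/552 = -60391/138 ≈ -437.62)
W(-258) + A = (-324 - 258)/(109 - 258) - 60391/138 = -582/(-149) - 60391/138 = -1/149*(-582) - 60391/138 = 582/149 - 60391/138 = -8917943/20562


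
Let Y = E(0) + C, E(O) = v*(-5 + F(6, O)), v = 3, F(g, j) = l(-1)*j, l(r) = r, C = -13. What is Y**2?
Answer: 784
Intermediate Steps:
F(g, j) = -j
E(O) = -15 - 3*O (E(O) = 3*(-5 - O) = -15 - 3*O)
Y = -28 (Y = (-15 - 3*0) - 13 = (-15 + 0) - 13 = -15 - 13 = -28)
Y**2 = (-28)**2 = 784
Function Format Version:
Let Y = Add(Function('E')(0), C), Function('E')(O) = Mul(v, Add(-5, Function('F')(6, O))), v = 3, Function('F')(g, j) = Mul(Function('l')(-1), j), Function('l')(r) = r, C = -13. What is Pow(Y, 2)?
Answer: 784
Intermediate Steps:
Function('F')(g, j) = Mul(-1, j)
Function('E')(O) = Add(-15, Mul(-3, O)) (Function('E')(O) = Mul(3, Add(-5, Mul(-1, O))) = Add(-15, Mul(-3, O)))
Y = -28 (Y = Add(Add(-15, Mul(-3, 0)), -13) = Add(Add(-15, 0), -13) = Add(-15, -13) = -28)
Pow(Y, 2) = Pow(-28, 2) = 784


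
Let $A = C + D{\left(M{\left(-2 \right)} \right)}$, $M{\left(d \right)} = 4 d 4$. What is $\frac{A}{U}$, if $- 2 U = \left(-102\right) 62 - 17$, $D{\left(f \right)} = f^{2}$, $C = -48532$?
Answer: $- \frac{95016}{6341} \approx -14.984$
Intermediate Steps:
$M{\left(d \right)} = 16 d$
$U = \frac{6341}{2}$ ($U = - \frac{\left(-102\right) 62 - 17}{2} = - \frac{-6324 - 17}{2} = \left(- \frac{1}{2}\right) \left(-6341\right) = \frac{6341}{2} \approx 3170.5$)
$A = -47508$ ($A = -48532 + \left(16 \left(-2\right)\right)^{2} = -48532 + \left(-32\right)^{2} = -48532 + 1024 = -47508$)
$\frac{A}{U} = - \frac{47508}{\frac{6341}{2}} = \left(-47508\right) \frac{2}{6341} = - \frac{95016}{6341}$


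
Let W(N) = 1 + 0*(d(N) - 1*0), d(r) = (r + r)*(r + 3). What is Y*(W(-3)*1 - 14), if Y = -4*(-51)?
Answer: -2652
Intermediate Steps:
d(r) = 2*r*(3 + r) (d(r) = (2*r)*(3 + r) = 2*r*(3 + r))
Y = 204
W(N) = 1 (W(N) = 1 + 0*(2*N*(3 + N) - 1*0) = 1 + 0*(2*N*(3 + N) + 0) = 1 + 0*(2*N*(3 + N)) = 1 + 0 = 1)
Y*(W(-3)*1 - 14) = 204*(1*1 - 14) = 204*(1 - 14) = 204*(-13) = -2652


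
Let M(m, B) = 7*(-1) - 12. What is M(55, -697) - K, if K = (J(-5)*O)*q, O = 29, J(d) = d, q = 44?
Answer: 6361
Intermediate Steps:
K = -6380 (K = -5*29*44 = -145*44 = -6380)
M(m, B) = -19 (M(m, B) = -7 - 12 = -19)
M(55, -697) - K = -19 - 1*(-6380) = -19 + 6380 = 6361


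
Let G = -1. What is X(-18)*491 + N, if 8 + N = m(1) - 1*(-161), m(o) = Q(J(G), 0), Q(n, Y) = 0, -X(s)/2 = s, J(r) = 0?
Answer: 17829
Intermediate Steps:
X(s) = -2*s
m(o) = 0
N = 153 (N = -8 + (0 - 1*(-161)) = -8 + (0 + 161) = -8 + 161 = 153)
X(-18)*491 + N = -2*(-18)*491 + 153 = 36*491 + 153 = 17676 + 153 = 17829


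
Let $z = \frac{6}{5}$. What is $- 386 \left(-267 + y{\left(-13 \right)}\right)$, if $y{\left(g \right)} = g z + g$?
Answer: $\frac{570508}{5} \approx 1.141 \cdot 10^{5}$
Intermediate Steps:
$z = \frac{6}{5}$ ($z = 6 \cdot \frac{1}{5} = \frac{6}{5} \approx 1.2$)
$y{\left(g \right)} = \frac{11 g}{5}$ ($y{\left(g \right)} = g \frac{6}{5} + g = \frac{6 g}{5} + g = \frac{11 g}{5}$)
$- 386 \left(-267 + y{\left(-13 \right)}\right) = - 386 \left(-267 + \frac{11}{5} \left(-13\right)\right) = - 386 \left(-267 - \frac{143}{5}\right) = \left(-386\right) \left(- \frac{1478}{5}\right) = \frac{570508}{5}$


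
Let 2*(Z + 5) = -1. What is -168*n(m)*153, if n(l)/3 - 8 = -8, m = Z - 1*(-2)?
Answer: 0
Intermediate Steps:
Z = -11/2 (Z = -5 + (½)*(-1) = -5 - ½ = -11/2 ≈ -5.5000)
m = -7/2 (m = -11/2 - 1*(-2) = -11/2 + 2 = -7/2 ≈ -3.5000)
n(l) = 0 (n(l) = 24 + 3*(-8) = 24 - 24 = 0)
-168*n(m)*153 = -168*0*153 = 0*153 = 0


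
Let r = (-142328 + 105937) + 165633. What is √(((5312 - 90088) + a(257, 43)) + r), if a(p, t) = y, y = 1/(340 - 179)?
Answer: √1152603347/161 ≈ 210.87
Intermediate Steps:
y = 1/161 ≈ 0.0062112
a(p, t) = 1/161
r = 129242 (r = -36391 + 165633 = 129242)
√(((5312 - 90088) + a(257, 43)) + r) = √(((5312 - 90088) + 1/161) + 129242) = √((-84776 + 1/161) + 129242) = √(-13648935/161 + 129242) = √(7159027/161) = √1152603347/161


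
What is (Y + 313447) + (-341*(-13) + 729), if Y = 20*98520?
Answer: 2289009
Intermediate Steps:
Y = 1970400
(Y + 313447) + (-341*(-13) + 729) = (1970400 + 313447) + (-341*(-13) + 729) = 2283847 + (4433 + 729) = 2283847 + 5162 = 2289009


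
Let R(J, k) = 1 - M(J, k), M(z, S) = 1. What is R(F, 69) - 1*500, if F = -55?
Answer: -500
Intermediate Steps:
R(J, k) = 0 (R(J, k) = 1 - 1*1 = 1 - 1 = 0)
R(F, 69) - 1*500 = 0 - 1*500 = 0 - 500 = -500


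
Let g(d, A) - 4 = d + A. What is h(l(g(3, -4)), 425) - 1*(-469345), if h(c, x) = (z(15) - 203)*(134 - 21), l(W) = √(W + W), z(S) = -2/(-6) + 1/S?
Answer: 2232256/5 ≈ 4.4645e+5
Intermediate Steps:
z(S) = ⅓ + 1/S (z(S) = -2*(-⅙) + 1/S = ⅓ + 1/S)
g(d, A) = 4 + A + d (g(d, A) = 4 + (d + A) = 4 + (A + d) = 4 + A + d)
l(W) = √2*√W (l(W) = √(2*W) = √2*√W)
h(c, x) = -114469/5 (h(c, x) = ((⅓)*(3 + 15)/15 - 203)*(134 - 21) = ((⅓)*(1/15)*18 - 203)*113 = (⅖ - 203)*113 = -1013/5*113 = -114469/5)
h(l(g(3, -4)), 425) - 1*(-469345) = -114469/5 - 1*(-469345) = -114469/5 + 469345 = 2232256/5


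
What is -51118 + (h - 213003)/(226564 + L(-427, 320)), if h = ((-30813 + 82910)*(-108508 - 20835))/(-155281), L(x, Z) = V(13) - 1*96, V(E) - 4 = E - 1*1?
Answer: -449444500314261/8792165501 ≈ -51119.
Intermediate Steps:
V(E) = 3 + E (V(E) = 4 + (E - 1*1) = 4 + (E - 1) = 4 + (-1 + E) = 3 + E)
L(x, Z) = -80 (L(x, Z) = (3 + 13) - 1*96 = 16 - 96 = -80)
h = 6738382271/155281 (h = (52097*(-129343))*(-1/155281) = -6738382271*(-1/155281) = 6738382271/155281 ≈ 43395.)
-51118 + (h - 213003)/(226564 + L(-427, 320)) = -51118 + (6738382271/155281 - 213003)/(226564 - 80) = -51118 - 26336936572/155281/226484 = -51118 - 26336936572/155281*1/226484 = -51118 - 6584234143/8792165501 = -449444500314261/8792165501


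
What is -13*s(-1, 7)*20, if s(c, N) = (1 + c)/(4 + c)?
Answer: 0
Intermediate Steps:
s(c, N) = (1 + c)/(4 + c)
-13*s(-1, 7)*20 = -13*(1 - 1)/(4 - 1)*20 = -13*0/3*20 = -13*0*20 = 0*20 = 0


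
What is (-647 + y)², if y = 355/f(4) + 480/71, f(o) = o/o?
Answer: 410143504/5041 ≈ 81362.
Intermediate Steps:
f(o) = 1
y = 25685/71 (y = 355/1 + 480/71 = 355*1 + 480*(1/71) = 355 + 480/71 = 25685/71 ≈ 361.76)
(-647 + y)² = (-647 + 25685/71)² = (-20252/71)² = 410143504/5041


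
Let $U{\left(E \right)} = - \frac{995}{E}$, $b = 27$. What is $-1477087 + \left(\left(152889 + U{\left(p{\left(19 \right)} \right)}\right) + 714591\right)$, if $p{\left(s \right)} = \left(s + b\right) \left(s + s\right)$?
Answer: $- \frac{1065594031}{1748} \approx -6.0961 \cdot 10^{5}$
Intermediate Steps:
$p{\left(s \right)} = 2 s \left(27 + s\right)$ ($p{\left(s \right)} = \left(s + 27\right) \left(s + s\right) = \left(27 + s\right) 2 s = 2 s \left(27 + s\right)$)
$-1477087 + \left(\left(152889 + U{\left(p{\left(19 \right)} \right)}\right) + 714591\right) = -1477087 + \left(\left(152889 - \frac{995}{2 \cdot 19 \left(27 + 19\right)}\right) + 714591\right) = -1477087 + \left(\left(152889 - \frac{995}{2 \cdot 19 \cdot 46}\right) + 714591\right) = -1477087 + \left(\left(152889 - \frac{995}{1748}\right) + 714591\right) = -1477087 + \left(\frac{267248977}{1748} + 714591\right) = -1477087 + \frac{1516354045}{1748} = - \frac{1065594031}{1748}$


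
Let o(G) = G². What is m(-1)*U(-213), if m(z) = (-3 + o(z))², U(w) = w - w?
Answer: 0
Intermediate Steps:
U(w) = 0
m(z) = (-3 + z²)²
m(-1)*U(-213) = (-3 + (-1)²)²*0 = (-3 + 1)²*0 = (-2)²*0 = 4*0 = 0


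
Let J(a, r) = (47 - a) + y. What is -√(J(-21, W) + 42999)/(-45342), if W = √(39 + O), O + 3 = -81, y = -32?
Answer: √43035/45342 ≈ 0.0045752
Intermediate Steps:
O = -84 (O = -3 - 81 = -84)
W = 3*I*√5 (W = √(39 - 84) = √(-45) = 3*I*√5 ≈ 6.7082*I)
J(a, r) = 15 - a (J(a, r) = (47 - a) - 32 = 15 - a)
-√(J(-21, W) + 42999)/(-45342) = -√((15 - 1*(-21)) + 42999)/(-45342) = -√((15 + 21) + 42999)*(-1)/45342 = -√(36 + 42999)*(-1)/45342 = -√43035*(-1)/45342 = -(-1)*√43035/45342 = √43035/45342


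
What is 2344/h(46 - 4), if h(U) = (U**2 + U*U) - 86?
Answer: 1172/1721 ≈ 0.68100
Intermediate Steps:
h(U) = -86 + 2*U**2 (h(U) = (U**2 + U**2) - 86 = 2*U**2 - 86 = -86 + 2*U**2)
2344/h(46 - 4) = 2344/(-86 + 2*(46 - 4)**2) = 2344/(-86 + 2*42**2) = 2344/(-86 + 2*1764) = 2344/(-86 + 3528) = 2344/3442 = 2344*(1/3442) = 1172/1721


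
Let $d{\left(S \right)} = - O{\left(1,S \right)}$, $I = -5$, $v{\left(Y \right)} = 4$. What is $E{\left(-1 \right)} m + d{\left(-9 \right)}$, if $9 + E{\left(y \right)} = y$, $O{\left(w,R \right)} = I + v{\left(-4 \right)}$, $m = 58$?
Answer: $-579$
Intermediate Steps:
$O{\left(w,R \right)} = -1$ ($O{\left(w,R \right)} = -5 + 4 = -1$)
$E{\left(y \right)} = -9 + y$
$d{\left(S \right)} = 1$ ($d{\left(S \right)} = \left(-1\right) \left(-1\right) = 1$)
$E{\left(-1 \right)} m + d{\left(-9 \right)} = \left(-9 - 1\right) 58 + 1 = \left(-10\right) 58 + 1 = -580 + 1 = -579$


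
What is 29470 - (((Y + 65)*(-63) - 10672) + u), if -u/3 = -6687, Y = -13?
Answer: 23357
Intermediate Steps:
u = 20061 (u = -3*(-6687) = 20061)
29470 - (((Y + 65)*(-63) - 10672) + u) = 29470 - (((-13 + 65)*(-63) - 10672) + 20061) = 29470 - ((52*(-63) - 10672) + 20061) = 29470 - ((-3276 - 10672) + 20061) = 29470 - (-13948 + 20061) = 29470 - 1*6113 = 29470 - 6113 = 23357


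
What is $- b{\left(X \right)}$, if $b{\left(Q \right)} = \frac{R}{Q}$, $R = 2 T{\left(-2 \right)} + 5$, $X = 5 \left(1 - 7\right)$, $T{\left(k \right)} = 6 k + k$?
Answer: $- \frac{23}{30} \approx -0.76667$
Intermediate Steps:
$T{\left(k \right)} = 7 k$
$X = -30$ ($X = 5 \left(-6\right) = -30$)
$R = -23$ ($R = 2 \cdot 7 \left(-2\right) + 5 = 2 \left(-14\right) + 5 = -28 + 5 = -23$)
$b{\left(Q \right)} = - \frac{23}{Q}$
$- b{\left(X \right)} = - \frac{-23}{-30} = - \frac{\left(-23\right) \left(-1\right)}{30} = \left(-1\right) \frac{23}{30} = - \frac{23}{30}$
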